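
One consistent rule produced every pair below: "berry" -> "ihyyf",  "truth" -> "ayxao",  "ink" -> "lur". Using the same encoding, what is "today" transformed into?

The shift depends on letter class: consonant b→i is +7, but vowel e→h is +3. The rule splits by letter class: vowels +3, consonants +7.
For today: t(cons)+7=a, o(vowel)+3=r, d(cons)+7=k, a(vowel)+3=d, y(cons)+7=f.

arkdf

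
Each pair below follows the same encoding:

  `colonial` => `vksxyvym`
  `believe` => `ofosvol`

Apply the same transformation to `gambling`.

qxsvlwkq

The output letters match the input read backwards, each shifted +10: colonial reversed is lainoloc. The word is reversed, then every letter is shifted forward by 10.
For gambling: reverse → gnilbmag; then shift: g+10=q, n+10=x, i+10=s, l+10=v, b+10=l, m+10=w, a+10=k, g+10=q.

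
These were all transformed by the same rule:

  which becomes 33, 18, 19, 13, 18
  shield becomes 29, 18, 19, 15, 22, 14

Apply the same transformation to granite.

17, 28, 11, 24, 19, 30, 15

Letters become their 1-based position plus 10 (so a→11, b→12, …).
Applying it to granite: g=7→17, r=18→28, a=1→11, n=14→24, i=9→19, t=20→30, e=5→15.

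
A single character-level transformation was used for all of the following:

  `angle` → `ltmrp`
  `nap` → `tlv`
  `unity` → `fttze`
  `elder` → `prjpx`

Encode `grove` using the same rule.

The rule splits by letter class: vowels +11, consonants +6.
For grove: g(cons)+6=m, r(cons)+6=x, o(vowel)+11=z, v(cons)+6=b, e(vowel)+11=p.

mxzbp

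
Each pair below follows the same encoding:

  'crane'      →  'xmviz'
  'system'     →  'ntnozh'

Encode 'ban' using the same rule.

Compare letters: c→x is +21, r→m is +21, a→v is +21 — a constant shift. Every letter moves 21 places later in the alphabet, wrapping around z→a.
For ban: b+21=w, a+21=v, n+21=i.

wvi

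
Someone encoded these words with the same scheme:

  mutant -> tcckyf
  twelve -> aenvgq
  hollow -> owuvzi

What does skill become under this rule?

In mutant: m→t is +7, u→c is +8, t→c is +9, a→k is +10 — the shift increases by 1 each position. The shift increases by 1 at each position, starting from +7: 7, 8, 9, ….
For skill: s+7=z, k+8=s, i+9=r, l+10=v, l+11=w.

zsrvw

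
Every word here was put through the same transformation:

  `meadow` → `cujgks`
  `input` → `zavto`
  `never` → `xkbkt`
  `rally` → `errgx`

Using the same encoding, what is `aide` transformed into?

kjog

The word is reversed, then every letter is shifted forward by 6.
Applying it to aide: reverse → edia; then shift: e+6=k, d+6=j, i+6=o, a+6=g.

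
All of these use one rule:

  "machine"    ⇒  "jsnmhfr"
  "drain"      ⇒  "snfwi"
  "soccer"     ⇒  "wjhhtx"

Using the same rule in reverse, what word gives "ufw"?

rap

The output letters match the input read backwards, each shifted +5: machine reversed is enihcam. Read the word backwards and shift each letter +5.
Undoing it on ufw: shift back: u−5=p, f−5=a, w−5=r → par; then reverse → rap.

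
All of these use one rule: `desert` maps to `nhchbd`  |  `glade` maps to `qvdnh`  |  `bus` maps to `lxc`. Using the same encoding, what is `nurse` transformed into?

The shift depends on letter class: consonant d→n is +10, but vowel e→h is +3. Vowels shift forward by 3 and consonants shift forward by 10.
On nurse: n(cons)+10=x, u(vowel)+3=x, r(cons)+10=b, s(cons)+10=c, e(vowel)+3=h.

xxbch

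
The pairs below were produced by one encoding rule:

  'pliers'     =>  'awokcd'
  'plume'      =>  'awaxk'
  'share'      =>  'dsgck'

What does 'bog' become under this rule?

Vowels shift forward by 6 and consonants shift forward by 11.
Applying it to bog: b(cons)+11=m, o(vowel)+6=u, g(cons)+11=r.

mur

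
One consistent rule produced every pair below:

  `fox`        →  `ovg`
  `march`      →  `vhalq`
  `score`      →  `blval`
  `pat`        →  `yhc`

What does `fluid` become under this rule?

The shift depends on letter class: consonant f→o is +9, but vowel o→v is +7. Vowels shift forward by 7 and consonants shift forward by 9.
On fluid: f(cons)+9=o, l(cons)+9=u, u(vowel)+7=b, i(vowel)+7=p, d(cons)+9=m.

oubpm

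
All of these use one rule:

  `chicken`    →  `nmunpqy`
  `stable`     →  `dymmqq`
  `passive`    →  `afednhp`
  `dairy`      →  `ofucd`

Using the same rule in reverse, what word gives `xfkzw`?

Shifts by position in chicken: pos 0: c→n (+11), pos 1: h→m (+5), pos 2: i→u (+12), pos 3: c→n (+11), pos 4: k→p (+5), pos 5: e→q (+12) — repeating every 3. It's a Vigenère-style cipher with numeric key [11,5,12]: position i shifts by key[i mod 3].
Reversing it on xfkzw: x−11=m, f−5=a, k−12=y, z−11=o, w−5=r.

mayor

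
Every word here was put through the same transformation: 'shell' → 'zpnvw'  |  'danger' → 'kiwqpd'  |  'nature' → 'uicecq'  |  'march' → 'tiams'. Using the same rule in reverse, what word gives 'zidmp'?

sauce

In shell: s→z is +7, h→p is +8, e→n is +9, l→v is +10 — the shift increases by 1 each position. Letter i (0-indexed) is shifted by i+7, so successive shifts are 7, 8, 9, ….
Undoing it on zidmp: z−7=s, i−8=a, d−9=u, m−10=c, p−11=e.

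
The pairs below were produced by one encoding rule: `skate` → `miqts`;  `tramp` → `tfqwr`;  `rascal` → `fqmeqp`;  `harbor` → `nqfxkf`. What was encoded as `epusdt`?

client

s(18)→m(12) and k(10)→i(8) fit y≡7x+16 (mod 26); the inverse of 7 mod 26 is 15. Treating letters as 0–25, the rule is x ↦ 7x + 16 (mod 26).
Undoing it on epusdt: e(4)→15·(4−16)≡2=c; p(15)→15·(15−16)≡11=l; u(20)→15·(20−16)≡8=i; s(18)→15·(18−16)≡4=e; d(3)→15·(3−16)≡13=n; t(19)→15·(19−16)≡19=t (all mod 26).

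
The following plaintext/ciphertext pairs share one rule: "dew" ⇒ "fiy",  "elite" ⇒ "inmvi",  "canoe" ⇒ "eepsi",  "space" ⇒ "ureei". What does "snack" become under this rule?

The rule splits by letter class: vowels +4, consonants +2.
Applying it to snack: s(cons)+2=u, n(cons)+2=p, a(vowel)+4=e, c(cons)+2=e, k(cons)+2=m.

upeem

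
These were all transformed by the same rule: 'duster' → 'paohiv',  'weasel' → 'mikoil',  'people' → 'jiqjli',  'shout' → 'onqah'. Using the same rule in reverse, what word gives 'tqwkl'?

vocal

d(3)→p(15) and u(20)→a(0) fit y≡19x+10 (mod 26); the inverse of 19 mod 26 is 11. This is an affine cipher: with a=0,…,z=25, each position x becomes (19x+10) mod 26.
Decoding tqwkl: t(19)→11·(19−10)≡21=v; q(16)→11·(16−10)≡14=o; w(22)→11·(22−10)≡2=c; k(10)→11·(10−10)≡0=a; l(11)→11·(11−10)≡11=l (all mod 26).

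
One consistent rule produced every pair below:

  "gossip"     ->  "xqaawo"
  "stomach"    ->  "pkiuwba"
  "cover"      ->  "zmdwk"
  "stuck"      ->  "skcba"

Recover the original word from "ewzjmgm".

The output letters match the input read backwards, each shifted +8: gossip reversed is pissog. Two steps: reverse the string, then apply a Caesar shift of +8.
Decoding ewzjmgm: shift back: e−8=w, w−8=o, z−8=r, j−8=b, m−8=e, g−8=y, m−8=e → worbeye; then reverse → eyebrow.

eyebrow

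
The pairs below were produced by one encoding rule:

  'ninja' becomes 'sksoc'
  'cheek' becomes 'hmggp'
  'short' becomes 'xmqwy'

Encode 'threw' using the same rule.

The shift depends on letter class: consonant n→s is +5, but vowel i→k is +2. Vowels shift forward by 2 and consonants shift forward by 5.
On threw: t(cons)+5=y, h(cons)+5=m, r(cons)+5=w, e(vowel)+2=g, w(cons)+5=b.

ymwgb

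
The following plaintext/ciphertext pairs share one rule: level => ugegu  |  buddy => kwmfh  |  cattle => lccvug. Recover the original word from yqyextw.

popcorn

The shifts repeat in a cycle of length 2: positions 0,1,… shift by +9, +2, then the pattern repeats.
Decoding yqyextw: y−9=p, q−2=o, y−9=p, e−2=c, x−9=o, t−2=r, w−9=n.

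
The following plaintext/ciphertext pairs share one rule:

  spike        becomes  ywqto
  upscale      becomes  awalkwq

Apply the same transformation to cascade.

ihalkoq

Each letter shifts forward by (position + 6), i.e. 6, 7, 8, … — the shift grows by one for each successive letter.
Applying it to cascade: c+6=i, a+7=h, s+8=a, c+9=l, a+10=k, d+11=o, e+12=q.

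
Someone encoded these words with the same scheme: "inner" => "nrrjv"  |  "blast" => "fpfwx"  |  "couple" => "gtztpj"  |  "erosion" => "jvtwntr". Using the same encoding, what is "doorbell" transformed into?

The rule splits by letter class: vowels +5, consonants +4.
On doorbell: d(cons)+4=h, o(vowel)+5=t, o(vowel)+5=t, r(cons)+4=v, b(cons)+4=f, e(vowel)+5=j, l(cons)+4=p, l(cons)+4=p.

httvfjpp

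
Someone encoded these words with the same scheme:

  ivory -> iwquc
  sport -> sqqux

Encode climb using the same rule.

cmkpf

Each letter shifts forward by its position index (0, 1, 2, …) — the shift grows by one for each successive letter.
On climb: c+0=c, l+1=m, i+2=k, m+3=p, b+4=f.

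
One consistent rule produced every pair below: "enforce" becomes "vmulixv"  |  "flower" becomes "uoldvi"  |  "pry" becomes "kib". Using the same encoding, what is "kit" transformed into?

prg

Each pair mirrors across the alphabet (e↔v, n↔m, f↔u): positions sum to 25. This is the alphabet-reversal cipher (Atbash): a becomes z, b becomes y, etc.
Applying it to kit: k↔p, i↔r, t↔g.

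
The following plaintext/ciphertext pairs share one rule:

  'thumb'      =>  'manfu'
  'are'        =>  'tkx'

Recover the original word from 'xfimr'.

Compare letters: t→m is +19, h→a is +19, u→n is +19 — a constant shift. It's a constant shift of +19 (ROT19).
Decoding xfimr: x−19=e, f−19=m, i−19=p, m−19=t, r−19=y.

empty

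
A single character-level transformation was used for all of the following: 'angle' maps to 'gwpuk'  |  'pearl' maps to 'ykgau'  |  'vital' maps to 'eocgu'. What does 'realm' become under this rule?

akguv

The shift depends on letter class: consonant n→w is +9, but vowel a→g is +6. Vowels shift forward by 6 and consonants shift forward by 9.
For realm: r(cons)+9=a, e(vowel)+6=k, a(vowel)+6=g, l(cons)+9=u, m(cons)+9=v.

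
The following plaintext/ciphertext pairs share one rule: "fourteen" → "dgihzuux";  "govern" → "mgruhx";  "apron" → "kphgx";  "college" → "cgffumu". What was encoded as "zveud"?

thief

f(5)→d(3) and o(14)→g(6) fit y≡9x+10 (mod 26); the inverse of 9 mod 26 is 3. This is an affine cipher: with a=0,…,z=25, each position x becomes (9x+10) mod 26.
Reversing it on zveud: z(25)→3·(25−10)≡19=t; v(21)→3·(21−10)≡7=h; e(4)→3·(4−10)≡8=i; u(20)→3·(20−10)≡4=e; d(3)→3·(3−10)≡5=f (all mod 26).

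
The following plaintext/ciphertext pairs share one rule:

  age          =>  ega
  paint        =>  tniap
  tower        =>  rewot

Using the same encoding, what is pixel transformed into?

The output letters match the input read backwards: age reversed is ega. The word is simply reversed.
For pixel: reverse → lexip.

lexip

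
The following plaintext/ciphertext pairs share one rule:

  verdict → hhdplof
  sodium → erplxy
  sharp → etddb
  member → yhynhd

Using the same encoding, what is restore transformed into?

Two shifts are in play — +3 for a/e/i/o/u, +12 for every other letter.
On restore: r(cons)+12=d, e(vowel)+3=h, s(cons)+12=e, t(cons)+12=f, o(vowel)+3=r, r(cons)+12=d, e(vowel)+3=h.

dhefrdh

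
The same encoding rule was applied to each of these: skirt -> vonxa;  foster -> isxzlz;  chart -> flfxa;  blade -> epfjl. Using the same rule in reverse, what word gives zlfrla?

In skirt: s→v is +3, k→o is +4, i→n is +5, r→x is +6 — the shift increases by 1 each position. The shift increases by 1 at each position, starting from +3: 3, 4, 5, ….
Reversing it on zlfrla: z−3=w, l−4=h, f−5=a, r−6=l, l−7=e, a−8=s.

whales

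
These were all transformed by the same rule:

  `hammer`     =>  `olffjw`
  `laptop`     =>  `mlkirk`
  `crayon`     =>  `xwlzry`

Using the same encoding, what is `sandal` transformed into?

h(7)→o(14) and a(0)→l(11) fit y≡19x+11 (mod 26); the inverse of 19 mod 26 is 11. This is an affine cipher: with a=0,…,z=25, each position x becomes (19x+11) mod 26.
Applying it to sandal: s(18)→19·18+11≡15=p; a(0)→19·0+11≡11=l; n(13)→19·13+11≡24=y; d(3)→19·3+11≡16=q; a(0)→19·0+11≡11=l; l(11)→19·11+11≡12=m (all mod 26).

plyqlm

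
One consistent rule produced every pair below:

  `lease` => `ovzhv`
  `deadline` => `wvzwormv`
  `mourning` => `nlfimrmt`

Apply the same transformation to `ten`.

Each pair mirrors across the alphabet (l↔o, e↔v, a↔z): positions sum to 25. This is the alphabet-reversal cipher (Atbash): a becomes z, b becomes y, etc.
For ten: t↔g, e↔v, n↔m.

gvm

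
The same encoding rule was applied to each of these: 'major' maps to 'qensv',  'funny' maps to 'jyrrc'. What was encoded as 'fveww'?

Compare letters: m→q is +4, a→e is +4, j→n is +4 — a constant shift. This is a Caesar cipher with shift 4.
Decoding fveww: f−4=b, v−4=r, e−4=a, w−4=s, w−4=s.

brass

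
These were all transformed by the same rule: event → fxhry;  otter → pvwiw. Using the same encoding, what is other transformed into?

Letter i (0-indexed) is shifted by i+1, so successive shifts are 1, 2, 3, ….
On other: o+1=p, t+2=v, h+3=k, e+4=i, r+5=w.

pvkiw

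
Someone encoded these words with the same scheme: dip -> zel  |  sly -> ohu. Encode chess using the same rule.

Compare letters: d→z is +22, i→e is +22, p→l is +22 — a constant shift. Each letter is shifted forward by 22 in the alphabet (a Caesar shift of +22).
On chess: c+22=y, h+22=d, e+22=a, s+22=o, s+22=o.

ydaoo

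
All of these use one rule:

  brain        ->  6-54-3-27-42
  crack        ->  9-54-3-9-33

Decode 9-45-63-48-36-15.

couple

b(#2)→6 and r(#18)→54: differences scale by 3, so n = 3·pos + 0. With a=1..z=26, the number is 3·pos.
Undoing it on 9-45-63-48-36-15: 9→(9−0)÷3=3=c, 45→(45−0)÷3=15=o, 63→(63−0)÷3=21=u, 48→(48−0)÷3=16=p, 36→(36−0)÷3=12=l, 15→(15−0)÷3=5=e.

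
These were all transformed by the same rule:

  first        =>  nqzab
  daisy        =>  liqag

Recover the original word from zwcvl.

round

Compare letters: f→n is +8, i→q is +8, r→z is +8 — a constant shift. It's a constant shift of +8 (ROT8).
Undoing it on zwcvl: z−8=r, w−8=o, c−8=u, v−8=n, l−8=d.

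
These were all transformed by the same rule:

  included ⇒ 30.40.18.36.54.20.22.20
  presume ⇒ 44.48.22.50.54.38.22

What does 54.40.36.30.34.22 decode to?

The formula is n = 2×(alphabet index, a=1) + 12.
Undoing it on 54.40.36.30.34.22: 54→(54−12)÷2=21=u, 40→(40−12)÷2=14=n, 36→(36−12)÷2=12=l, 30→(30−12)÷2=9=i, 34→(34−12)÷2=11=k, 22→(22−12)÷2=5=e.

unlike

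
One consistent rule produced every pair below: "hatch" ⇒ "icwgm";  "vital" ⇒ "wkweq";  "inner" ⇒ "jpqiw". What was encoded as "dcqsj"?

In hatch: h→i is +1, a→c is +2, t→w is +3, c→g is +4 — the shift increases by 1 each position. The shift increases by 1 at each position, starting from +1: 1, 2, 3, ….
Undoing it on dcqsj: d−1=c, c−2=a, q−3=n, s−4=o, j−5=e.

canoe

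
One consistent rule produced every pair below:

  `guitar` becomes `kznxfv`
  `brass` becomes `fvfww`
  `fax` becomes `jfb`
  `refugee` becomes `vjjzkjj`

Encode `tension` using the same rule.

The shift depends on letter class: consonant g→k is +4, but vowel u→z is +5. The rule splits by letter class: vowels +5, consonants +4.
On tension: t(cons)+4=x, e(vowel)+5=j, n(cons)+4=r, s(cons)+4=w, i(vowel)+5=n, o(vowel)+5=t, n(cons)+4=r.

xjrwntr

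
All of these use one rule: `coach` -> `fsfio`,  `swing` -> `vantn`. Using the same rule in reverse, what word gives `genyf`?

daisy

Each letter shifts forward by (position + 3), i.e. 3, 4, 5, … — the shift grows by one for each successive letter.
Undoing it on genyf: g−3=d, e−4=a, n−5=i, y−6=s, f−7=y.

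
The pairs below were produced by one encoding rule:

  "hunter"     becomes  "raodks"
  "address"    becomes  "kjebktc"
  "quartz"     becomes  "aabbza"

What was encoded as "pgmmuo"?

Shifts by position in hunter: pos 0: h→r (+10), pos 1: u→a (+6), pos 2: n→o (+1), pos 3: t→d (+10), pos 4: e→k (+6), pos 5: r→s (+1) — repeating every 3. A repeating key of period 3 is used — shifts +10, +6, +1 over and over.
Reversing it on pgmmuo: p−10=f, g−6=a, m−1=l, m−10=c, u−6=o, o−1=n.

falcon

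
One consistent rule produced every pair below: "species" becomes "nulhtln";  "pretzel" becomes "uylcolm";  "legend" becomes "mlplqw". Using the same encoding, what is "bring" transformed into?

This is an affine cipher: with a=0,…,z=25, each position x becomes (15x+3) mod 26.
Applying it to bring: b(1)→15·1+3≡18=s; r(17)→15·17+3≡24=y; i(8)→15·8+3≡19=t; n(13)→15·13+3≡16=q; g(6)→15·6+3≡15=p (all mod 26).

sytqp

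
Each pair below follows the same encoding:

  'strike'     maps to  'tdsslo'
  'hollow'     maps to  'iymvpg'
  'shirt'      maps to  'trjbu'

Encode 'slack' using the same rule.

It's a Vigenère-style cipher with numeric key [1,10]: position i shifts by key[i mod 2].
For slack: s+1=t, l+10=v, a+1=b, c+10=m, k+1=l.

tvbml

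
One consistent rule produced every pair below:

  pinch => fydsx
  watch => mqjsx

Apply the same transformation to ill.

Compare letters: p→f is +16, i→y is +16, n→d is +16 — a constant shift. It's a constant shift of +16 (ROT16).
Applying it to ill: i+16=y, l+16=b, l+16=b.

ybb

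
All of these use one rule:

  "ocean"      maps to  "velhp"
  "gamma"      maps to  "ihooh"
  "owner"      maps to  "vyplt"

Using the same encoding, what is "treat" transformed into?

vtlhv

The rule splits by letter class: vowels +7, consonants +2.
Applying it to treat: t(cons)+2=v, r(cons)+2=t, e(vowel)+7=l, a(vowel)+7=h, t(cons)+2=v.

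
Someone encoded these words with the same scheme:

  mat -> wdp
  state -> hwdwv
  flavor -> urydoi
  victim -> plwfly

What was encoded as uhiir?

offer

Read the word backwards and shift each letter +3.
Reversing it on uhiir: shift back: u−3=r, h−3=e, i−3=f, i−3=f, r−3=o → reffo; then reverse → offer.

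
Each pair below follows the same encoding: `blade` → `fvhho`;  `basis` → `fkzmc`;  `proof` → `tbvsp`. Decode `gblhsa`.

credit

A repeating key of period 3 is used — shifts +4, +10, +7 over and over.
Reversing it on gblhsa: g−4=c, b−10=r, l−7=e, h−4=d, s−10=i, a−7=t.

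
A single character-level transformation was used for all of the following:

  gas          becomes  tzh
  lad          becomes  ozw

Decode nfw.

Each pair mirrors across the alphabet (g↔t, a↔z, s↔h): positions sum to 25. Each letter is replaced by its mirror in the alphabet: a↔z, b↔y, c↔x, and so on (the Atbash cipher).
Reversing it on nfw: n↔m, f↔u, w↔d.

mud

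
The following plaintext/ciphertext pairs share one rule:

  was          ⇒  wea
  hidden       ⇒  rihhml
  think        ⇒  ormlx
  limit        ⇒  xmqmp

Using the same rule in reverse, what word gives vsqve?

armor

The output letters match the input read backwards, each shifted +4: was reversed is saw. Read the word backwards and shift each letter +4.
Decoding vsqve: shift back: v−4=r, s−4=o, q−4=m, v−4=r, e−4=a → romra; then reverse → armor.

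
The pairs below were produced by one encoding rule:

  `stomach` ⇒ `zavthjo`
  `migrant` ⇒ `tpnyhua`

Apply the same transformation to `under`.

bukly

Compare letters: s→z is +7, t→a is +7, o→v is +7 — a constant shift. Each letter is shifted forward by 7 in the alphabet (a Caesar shift of +7).
For under: u+7=b, n+7=u, d+7=k, e+7=l, r+7=y.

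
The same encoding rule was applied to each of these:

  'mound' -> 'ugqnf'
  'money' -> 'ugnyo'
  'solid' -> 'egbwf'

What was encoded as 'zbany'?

m(12)→u(20) and o(14)→g(6) fit y≡19x+0 (mod 26); the inverse of 19 mod 26 is 11. Each letter's alphabet position (a=0..z=25) is mapped through 19·x+0 mod 26 — an affine cipher.
Undoing it on zbany: z(25)→11·(25−0)≡15=p; b(1)→11·(1−0)≡11=l; a(0)→11·(0−0)≡0=a; n(13)→11·(13−0)≡13=n; y(24)→11·(24−0)≡4=e (all mod 26).

plane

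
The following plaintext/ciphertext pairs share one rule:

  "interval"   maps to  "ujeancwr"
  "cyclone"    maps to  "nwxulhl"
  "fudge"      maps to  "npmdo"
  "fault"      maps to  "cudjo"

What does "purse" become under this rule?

nbady

Two steps: reverse the string, then apply a Caesar shift of +9.
Applying it to purse: reverse → esrup; then shift: e+9=n, s+9=b, r+9=a, u+9=d, p+9=y.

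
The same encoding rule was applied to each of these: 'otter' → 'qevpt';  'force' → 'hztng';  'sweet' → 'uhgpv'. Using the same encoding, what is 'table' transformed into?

vldwg

Shifts by position in otter: pos 0: o→q (+2), pos 1: t→e (+11), pos 2: t→v (+2), pos 3: e→p (+11) — repeating every 2. It's a Vigenère-style cipher with numeric key [2,11]: position i shifts by key[i mod 2].
Applying it to table: t+2=v, a+11=l, b+2=d, l+11=w, e+2=g.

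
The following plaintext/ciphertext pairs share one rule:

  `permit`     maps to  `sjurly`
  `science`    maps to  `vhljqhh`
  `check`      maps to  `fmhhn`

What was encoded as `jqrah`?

glove

It's a Vigenère-style cipher with numeric key [3,5]: position i shifts by key[i mod 2].
Reversing it on jqrah: j−3=g, q−5=l, r−3=o, a−5=v, h−3=e.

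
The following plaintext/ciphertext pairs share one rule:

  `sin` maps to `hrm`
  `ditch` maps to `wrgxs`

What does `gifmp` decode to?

trunk

Each pair mirrors across the alphabet (s↔h, i↔r, n↔m): positions sum to 25. Letters are reflected about the middle of the alphabet (position → 25−position): Atbash.
Undoing it on gifmp: g↔t, i↔r, f↔u, m↔n, p↔k.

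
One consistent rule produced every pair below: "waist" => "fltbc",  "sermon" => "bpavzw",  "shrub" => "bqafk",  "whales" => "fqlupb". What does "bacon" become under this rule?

The shift depends on letter class: consonant w→f is +9, but vowel a→l is +11. Vowels shift forward by 11 and consonants shift forward by 9.
For bacon: b(cons)+9=k, a(vowel)+11=l, c(cons)+9=l, o(vowel)+11=z, n(cons)+9=w.

kllzw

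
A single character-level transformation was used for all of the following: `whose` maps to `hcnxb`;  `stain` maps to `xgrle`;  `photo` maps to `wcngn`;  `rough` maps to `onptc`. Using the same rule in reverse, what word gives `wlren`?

piano

w(22)→h(7) and h(7)→c(2) fit y≡9x+17 (mod 26); the inverse of 9 mod 26 is 3. This is an affine cipher: with a=0,…,z=25, each position x becomes (9x+17) mod 26.
Undoing it on wlren: w(22)→3·(22−17)≡15=p; l(11)→3·(11−17)≡8=i; r(17)→3·(17−17)≡0=a; e(4)→3·(4−17)≡13=n; n(13)→3·(13−17)≡14=o (all mod 26).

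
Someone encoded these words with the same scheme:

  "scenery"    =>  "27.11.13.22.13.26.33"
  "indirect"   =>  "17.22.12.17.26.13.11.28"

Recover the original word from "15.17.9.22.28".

giant

The number is (letter's place in the alphabet, a=1) + 8.
Decoding 15.17.9.22.28: 15→(15−8)÷1=7=g, 17→(17−8)÷1=9=i, 9→(9−8)÷1=1=a, 22→(22−8)÷1=14=n, 28→(28−8)÷1=20=t.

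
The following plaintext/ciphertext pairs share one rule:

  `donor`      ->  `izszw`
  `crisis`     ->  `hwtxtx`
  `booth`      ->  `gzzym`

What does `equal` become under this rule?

pvflq

The shift depends on letter class: consonant d→i is +5, but vowel o→z is +11. Two shifts are in play — +11 for a/e/i/o/u, +5 for every other letter.
On equal: e(vowel)+11=p, q(cons)+5=v, u(vowel)+11=f, a(vowel)+11=l, l(cons)+5=q.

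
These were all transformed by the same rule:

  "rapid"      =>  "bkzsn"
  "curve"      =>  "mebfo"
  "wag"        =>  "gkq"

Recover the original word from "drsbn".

Each letter is shifted forward by 10 in the alphabet (a Caesar shift of +10).
Decoding drsbn: d−10=t, r−10=h, s−10=i, b−10=r, n−10=d.

third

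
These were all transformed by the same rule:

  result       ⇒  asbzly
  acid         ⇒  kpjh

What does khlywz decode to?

The output letters match the input read backwards, each shifted +7: result reversed is tluser. Two steps: reverse the string, then apply a Caesar shift of +7.
Reversing it on khlywz: shift back: k−7=d, h−7=a, l−7=e, y−7=r, w−7=p, z−7=s → daerps; then reverse → spread.

spread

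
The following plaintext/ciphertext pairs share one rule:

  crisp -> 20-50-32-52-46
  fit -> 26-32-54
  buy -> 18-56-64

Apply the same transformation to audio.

c(#3)→20 and r(#18)→50: differences scale by 2, so n = 2·pos + 14. Each letter becomes 2×(its alphabet position, a=1..z=26) + 14.
Applying it to audio: a=1→16, u=21→56, d=4→22, i=9→32, o=15→44.

16-56-22-32-44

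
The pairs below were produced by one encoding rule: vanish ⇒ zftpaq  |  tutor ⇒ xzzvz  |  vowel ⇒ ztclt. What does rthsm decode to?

noble

The shift increases by 1 at each position, starting from +4: 4, 5, 6, ….
Reversing it on rthsm: r−4=n, t−5=o, h−6=b, s−7=l, m−8=e.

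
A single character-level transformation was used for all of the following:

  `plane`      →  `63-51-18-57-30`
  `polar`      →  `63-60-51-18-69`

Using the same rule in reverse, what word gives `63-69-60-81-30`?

p(#16)→63 and l(#12)→51: differences scale by 3, so n = 3·pos + 15. The formula is n = 3×(alphabet index, a=1) + 15.
Reversing it on 63-69-60-81-30: 63→(63−15)÷3=16=p, 69→(69−15)÷3=18=r, 60→(60−15)÷3=15=o, 81→(81−15)÷3=22=v, 30→(30−15)÷3=5=e.

prove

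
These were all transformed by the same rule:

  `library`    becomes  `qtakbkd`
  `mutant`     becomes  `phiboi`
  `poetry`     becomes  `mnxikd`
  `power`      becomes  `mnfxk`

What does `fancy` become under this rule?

wbozd

l(11)→q(16) and i(8)→t(19) fit y≡25x+1 (mod 26); the inverse of 25 mod 26 is 25. Each letter's alphabet position (a=0..z=25) is mapped through 25·x+1 mod 26 — an affine cipher.
Applying it to fancy: f(5)→25·5+1≡22=w; a(0)→25·0+1≡1=b; n(13)→25·13+1≡14=o; c(2)→25·2+1≡25=z; y(24)→25·24+1≡3=d (all mod 26).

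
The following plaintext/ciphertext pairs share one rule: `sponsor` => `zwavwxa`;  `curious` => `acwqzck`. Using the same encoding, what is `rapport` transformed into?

bzwxxiz

The output letters match the input read backwards, each shifted +8: sponsor reversed is rosnops. The word is reversed, then every letter is shifted forward by 8.
Applying it to rapport: reverse → troppar; then shift: t+8=b, r+8=z, o+8=w, p+8=x, p+8=x, a+8=i, r+8=z.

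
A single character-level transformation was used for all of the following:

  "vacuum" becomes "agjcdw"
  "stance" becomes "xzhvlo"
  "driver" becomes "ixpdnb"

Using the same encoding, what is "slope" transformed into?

Each letter shifts forward by (position + 5), i.e. 5, 6, 7, … — the shift grows by one for each successive letter.
For slope: s+5=x, l+6=r, o+7=v, p+8=x, e+9=n.

xrvxn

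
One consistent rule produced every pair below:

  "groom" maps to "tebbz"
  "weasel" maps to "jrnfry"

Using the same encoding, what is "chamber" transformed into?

punzore

It's a constant shift of +13 (ROT13).
Applying it to chamber: c+13=p, h+13=u, a+13=n, m+13=z, b+13=o, e+13=r, r+13=e.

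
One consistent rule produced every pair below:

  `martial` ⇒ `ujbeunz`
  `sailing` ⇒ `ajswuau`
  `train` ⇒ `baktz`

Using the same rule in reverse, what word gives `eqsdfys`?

whistle

The shift increases by 1 at each position, starting from +8: 8, 9, 10, ….
Decoding eqsdfys: e−8=w, q−9=h, s−10=i, d−11=s, f−12=t, y−13=l, s−14=e.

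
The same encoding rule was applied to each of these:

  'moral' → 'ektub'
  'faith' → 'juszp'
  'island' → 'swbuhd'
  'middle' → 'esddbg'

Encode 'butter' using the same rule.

Treating letters as 0–25, the rule is x ↦ 3x + 20 (mod 26).
Applying it to butter: b(1)→3·1+20≡23=x; u(20)→3·20+20≡2=c; t(19)→3·19+20≡25=z; t(19)→3·19+20≡25=z; e(4)→3·4+20≡6=g; r(17)→3·17+20≡19=t (all mod 26).

xczzgt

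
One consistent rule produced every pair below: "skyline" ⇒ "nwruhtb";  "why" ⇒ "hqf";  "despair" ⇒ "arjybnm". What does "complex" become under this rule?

The output letters match the input read backwards, each shifted +9: skyline reversed is enilyks. Two steps: reverse the string, then apply a Caesar shift of +9.
For complex: reverse → xelpmoc; then shift: x+9=g, e+9=n, l+9=u, p+9=y, m+9=v, o+9=x, c+9=l.

gnuyvxl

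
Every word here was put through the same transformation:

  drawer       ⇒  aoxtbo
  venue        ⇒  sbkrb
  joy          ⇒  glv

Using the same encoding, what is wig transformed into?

Every letter moves 23 places later in the alphabet, wrapping around z→a.
For wig: w+23=t, i+23=f, g+23=d.

tfd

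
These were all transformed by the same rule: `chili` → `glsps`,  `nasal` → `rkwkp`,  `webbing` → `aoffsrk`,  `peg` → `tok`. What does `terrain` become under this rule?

The shift depends on letter class: consonant c→g is +4, but vowel i→s is +10. Two shifts are in play — +10 for a/e/i/o/u, +4 for every other letter.
Applying it to terrain: t(cons)+4=x, e(vowel)+10=o, r(cons)+4=v, r(cons)+4=v, a(vowel)+10=k, i(vowel)+10=s, n(cons)+4=r.

xovvksr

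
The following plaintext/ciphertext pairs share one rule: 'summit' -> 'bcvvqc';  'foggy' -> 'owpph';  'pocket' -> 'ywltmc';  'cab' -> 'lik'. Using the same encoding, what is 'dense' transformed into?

The rule splits by letter class: vowels +8, consonants +9.
On dense: d(cons)+9=m, e(vowel)+8=m, n(cons)+9=w, s(cons)+9=b, e(vowel)+8=m.

mmwbm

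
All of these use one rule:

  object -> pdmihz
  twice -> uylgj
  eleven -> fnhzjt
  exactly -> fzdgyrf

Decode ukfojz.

ticket

In object: o→p is +1, b→d is +2, j→m is +3, e→i is +4 — the shift increases by 1 each position. The shift increases by 1 at each position, starting from +1: 1, 2, 3, ….
Undoing it on ukfojz: u−1=t, k−2=i, f−3=c, o−4=k, j−5=e, z−6=t.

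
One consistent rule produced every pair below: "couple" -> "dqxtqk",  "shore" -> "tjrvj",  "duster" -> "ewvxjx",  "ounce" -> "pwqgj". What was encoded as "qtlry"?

In couple: c→d is +1, o→q is +2, u→x is +3, p→t is +4 — the shift increases by 1 each position. The shift increases by 1 at each position, starting from +1: 1, 2, 3, ….
Reversing it on qtlry: q−1=p, t−2=r, l−3=i, r−4=n, y−5=t.

print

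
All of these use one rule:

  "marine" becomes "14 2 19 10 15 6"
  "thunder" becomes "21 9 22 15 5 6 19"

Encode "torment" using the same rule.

21 16 19 14 6 15 21

m is letter #13 and maps to 14: an offset of 1. Letters become their 1-based position plus 1 (so a→2, b→3, …).
For torment: t=20→21, o=15→16, r=18→19, m=13→14, e=5→6, n=14→15, t=20→21.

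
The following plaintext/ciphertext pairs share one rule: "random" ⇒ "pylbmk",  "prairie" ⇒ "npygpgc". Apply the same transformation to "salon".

qyjml

Compare letters: r→p is +24, a→y is +24, n→l is +24 — a constant shift. This is a Caesar cipher with shift 24.
Applying it to salon: s+24=q, a+24=y, l+24=j, o+24=m, n+24=l.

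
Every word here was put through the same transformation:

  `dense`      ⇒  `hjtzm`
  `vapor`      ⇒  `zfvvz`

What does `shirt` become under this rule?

wmoyb

In dense: d→h is +4, e→j is +5, n→t is +6, s→z is +7 — the shift increases by 1 each position. Each letter shifts forward by (position + 4), i.e. 4, 5, 6, … — the shift grows by one for each successive letter.
For shirt: s+4=w, h+5=m, i+6=o, r+7=y, t+8=b.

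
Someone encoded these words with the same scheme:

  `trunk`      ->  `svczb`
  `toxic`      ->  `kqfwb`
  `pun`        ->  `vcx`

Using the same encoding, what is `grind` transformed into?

The output letters match the input read backwards, each shifted +8: trunk reversed is knurt. Two steps: reverse the string, then apply a Caesar shift of +8.
Applying it to grind: reverse → dnirg; then shift: d+8=l, n+8=v, i+8=q, r+8=z, g+8=o.

lvqzo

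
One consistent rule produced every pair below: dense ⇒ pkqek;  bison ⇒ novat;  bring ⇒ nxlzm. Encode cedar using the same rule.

Shifts by position in dense: pos 0: d→p (+12), pos 1: e→k (+6), pos 2: n→q (+3), pos 3: s→e (+12), pos 4: e→k (+6) — repeating every 3. The shifts repeat in a cycle of length 3: positions 0,1,… shift by +12, +6, +3, then the pattern repeats.
For cedar: c+12=o, e+6=k, d+3=g, a+12=m, r+6=x.

okgmx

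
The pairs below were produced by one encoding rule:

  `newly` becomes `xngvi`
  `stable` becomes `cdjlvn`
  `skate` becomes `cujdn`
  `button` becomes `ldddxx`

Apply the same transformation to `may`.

wji

The shift depends on letter class: consonant n→x is +10, but vowel e→n is +9. The rule splits by letter class: vowels +9, consonants +10.
On may: m(cons)+10=w, a(vowel)+9=j, y(cons)+10=i.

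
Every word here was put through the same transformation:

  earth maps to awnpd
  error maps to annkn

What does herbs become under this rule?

Compare letters: e→a is +22, a→w is +22, r→n is +22 — a constant shift. This is a Caesar cipher with shift 22.
On herbs: h+22=d, e+22=a, r+22=n, b+22=x, s+22=o.

danxo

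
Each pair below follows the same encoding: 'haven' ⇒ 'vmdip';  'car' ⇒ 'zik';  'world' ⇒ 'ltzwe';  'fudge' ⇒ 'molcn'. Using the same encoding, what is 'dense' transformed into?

mavml

Read the word backwards and shift each letter +8.
On dense: reverse → esned; then shift: e+8=m, s+8=a, n+8=v, e+8=m, d+8=l.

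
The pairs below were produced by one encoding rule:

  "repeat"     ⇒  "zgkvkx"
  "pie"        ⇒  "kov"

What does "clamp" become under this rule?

vsgri

The output letters match the input read backwards, each shifted +6: repeat reversed is taeper. Two steps: reverse the string, then apply a Caesar shift of +6.
For clamp: reverse → pmalc; then shift: p+6=v, m+6=s, a+6=g, l+6=r, c+6=i.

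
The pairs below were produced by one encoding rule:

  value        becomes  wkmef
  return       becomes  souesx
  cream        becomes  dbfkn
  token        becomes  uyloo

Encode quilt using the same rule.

rejvu

A repeating key of period 2 is used — shifts +1, +10 over and over.
Applying it to quilt: q+1=r, u+10=e, i+1=j, l+10=v, t+1=u.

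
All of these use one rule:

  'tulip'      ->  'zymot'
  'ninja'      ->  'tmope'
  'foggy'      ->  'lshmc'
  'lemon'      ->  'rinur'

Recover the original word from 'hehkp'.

Shifts by position in tulip: pos 0: t→z (+6), pos 1: u→y (+4), pos 2: l→m (+1), pos 3: i→o (+6), pos 4: p→t (+4) — repeating every 3. A repeating key of period 3 is used — shifts +6, +4, +1 over and over.
Decoding hehkp: h−6=b, e−4=a, h−1=g, k−6=e, p−4=l.

bagel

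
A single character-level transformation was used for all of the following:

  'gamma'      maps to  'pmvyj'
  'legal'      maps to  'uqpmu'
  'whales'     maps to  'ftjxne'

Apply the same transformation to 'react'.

aqjoc

The shifts repeat in a cycle of length 2: positions 0,1,… shift by +9, +12, then the pattern repeats.
On react: r+9=a, e+12=q, a+9=j, c+12=o, t+9=c.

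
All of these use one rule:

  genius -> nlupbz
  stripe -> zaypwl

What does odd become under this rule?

vkk

Compare letters: g→n is +7, e→l is +7, n→u is +7 — a constant shift. Every letter moves 7 places later in the alphabet, wrapping around z→a.
For odd: o+7=v, d+7=k, d+7=k.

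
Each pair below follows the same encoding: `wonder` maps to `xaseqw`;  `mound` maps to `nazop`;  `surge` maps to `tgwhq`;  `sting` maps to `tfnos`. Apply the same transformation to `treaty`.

Shifts by position in wonder: pos 0: w→x (+1), pos 1: o→a (+12), pos 2: n→s (+5), pos 3: d→e (+1), pos 4: e→q (+12), pos 5: r→w (+5) — repeating every 3. A repeating key of period 3 is used — shifts +1, +12, +5 over and over.
Applying it to treaty: t+1=u, r+12=d, e+5=j, a+1=b, t+12=f, y+5=d.

udjbfd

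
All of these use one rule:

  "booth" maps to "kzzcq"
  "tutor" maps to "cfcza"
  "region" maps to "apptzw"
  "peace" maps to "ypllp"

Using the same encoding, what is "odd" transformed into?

zmm

The shift depends on letter class: consonant b→k is +9, but vowel o→z is +11. Vowels shift forward by 11 and consonants shift forward by 9.
Applying it to odd: o(vowel)+11=z, d(cons)+9=m, d(cons)+9=m.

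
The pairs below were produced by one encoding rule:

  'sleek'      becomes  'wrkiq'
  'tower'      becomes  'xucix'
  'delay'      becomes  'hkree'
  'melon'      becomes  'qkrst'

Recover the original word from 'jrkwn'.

flesh

Shifts by position in sleek: pos 0: s→w (+4), pos 1: l→r (+6), pos 2: e→k (+6), pos 3: e→i (+4), pos 4: k→q (+6) — repeating every 3. The shifts repeat in a cycle of length 3: positions 0,1,… shift by +4, +6, +6, then the pattern repeats.
Decoding jrkwn: j−4=f, r−6=l, k−6=e, w−4=s, n−6=h.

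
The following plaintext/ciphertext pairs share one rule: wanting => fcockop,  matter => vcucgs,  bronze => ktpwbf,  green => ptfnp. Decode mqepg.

Shifts by position in wanting: pos 0: w→f (+9), pos 1: a→c (+2), pos 2: n→o (+1), pos 3: t→c (+9), pos 4: i→k (+2), pos 5: n→o (+1) — repeating every 3. The shifts repeat in a cycle of length 3: positions 0,1,… shift by +9, +2, +1, then the pattern repeats.
Decoding mqepg: m−9=d, q−2=o, e−1=d, p−9=g, g−2=e.

dodge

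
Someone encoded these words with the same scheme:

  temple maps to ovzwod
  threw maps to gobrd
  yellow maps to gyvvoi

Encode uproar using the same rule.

The output letters match the input read backwards, each shifted +10: temple reversed is elpmet. Read the word backwards and shift each letter +10.
Applying it to uproar: reverse → raorpu; then shift: r+10=b, a+10=k, o+10=y, r+10=b, p+10=z, u+10=e.

bkybze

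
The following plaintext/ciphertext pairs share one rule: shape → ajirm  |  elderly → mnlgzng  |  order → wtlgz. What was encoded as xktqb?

Shifts by position in shape: pos 0: s→a (+8), pos 1: h→j (+2), pos 2: a→i (+8), pos 3: p→r (+2) — repeating every 2. A repeating key of period 2 is used — shifts +8, +2 over and over.
Undoing it on xktqb: x−8=p, k−2=i, t−8=l, q−2=o, b−8=t.

pilot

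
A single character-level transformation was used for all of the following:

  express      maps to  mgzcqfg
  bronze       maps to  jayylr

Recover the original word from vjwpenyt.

Letter i (0-indexed) is shifted by i+8, so successive shifts are 8, 9, 10, ….
Reversing it on vjwpenyt: v−8=n, j−9=a, w−10=m, p−11=e, e−12=s, n−13=a, y−14=k, t−15=e.

namesake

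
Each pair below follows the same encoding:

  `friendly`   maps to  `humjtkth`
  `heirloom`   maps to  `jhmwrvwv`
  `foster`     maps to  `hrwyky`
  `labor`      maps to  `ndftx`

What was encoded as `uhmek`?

Each letter shifts forward by (position + 2), i.e. 2, 3, 4, … — the shift grows by one for each successive letter.
Reversing it on uhmek: u−2=s, h−3=e, m−4=i, e−5=z, k−6=e.

seize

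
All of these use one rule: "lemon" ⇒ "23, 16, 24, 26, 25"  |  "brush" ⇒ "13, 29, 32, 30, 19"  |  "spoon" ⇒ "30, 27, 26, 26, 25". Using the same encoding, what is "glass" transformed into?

18, 23, 12, 30, 30

l is letter #12 and maps to 23: an offset of 11. Letters become their 1-based position plus 11 (so a→12, b→13, …).
Applying it to glass: g=7→18, l=12→23, a=1→12, s=19→30, s=19→30.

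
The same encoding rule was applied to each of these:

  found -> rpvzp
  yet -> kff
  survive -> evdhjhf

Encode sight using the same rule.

ejstf

The rule splits by letter class: vowels +1, consonants +12.
Applying it to sight: s(cons)+12=e, i(vowel)+1=j, g(cons)+12=s, h(cons)+12=t, t(cons)+12=f.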